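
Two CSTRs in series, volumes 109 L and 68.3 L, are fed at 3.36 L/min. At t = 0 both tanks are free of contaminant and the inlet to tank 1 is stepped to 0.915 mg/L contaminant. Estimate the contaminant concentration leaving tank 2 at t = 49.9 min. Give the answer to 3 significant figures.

0.521 mg/L

Time constants: τᵢ = Vᵢ/Q for each well-mixed tank.
τ₁ = 109/3.36 = 32.440 min; τ₂ = 68.3/3.36 = 20.327 min.
Solving the cascade with C₁(0)=C₂(0)=0 gives C₂(t) = C_in[1 − (τ₁ e^(−t/τ₁) − τ₂ e^(−t/τ₂))/(τ₁ − τ₂)].
At t = 49.9: e^(−t/τ₁) = 0.21477, e^(−t/τ₂) = 0.085879.
C₂ = 0.915·[1 − (32.440·0.21477 − 20.327·0.085879)/(12.113)] = 0.915·0.56894 = 0.52058 mg/L.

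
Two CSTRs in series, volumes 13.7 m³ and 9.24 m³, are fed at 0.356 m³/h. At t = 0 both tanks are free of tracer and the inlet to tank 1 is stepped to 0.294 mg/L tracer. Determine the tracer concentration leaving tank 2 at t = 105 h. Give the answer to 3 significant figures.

0.246 mg/L

Time constants: τᵢ = Vᵢ/Q for each well-mixed tank.
τ₁ = 13.7/0.356 = 38.483 h; τ₂ = 9.24/0.356 = 25.955 h.
Tank 1: C₁ = C_in(1 − e^(−t/τ₁)). Tank 2 (τ₁ ≠ τ₂): C₂ = C_in[1 − (τ₁ e^(−t/τ₁) − τ₂ e^(−t/τ₂))/(τ₁ − τ₂)].
At t = 105: e^(−t/τ₁) = 0.065319, e^(−t/τ₂) = 0.017502.
C₂ = 0.294·[1 − (38.483·0.065319 − 25.955·0.017502)/(12.528)] = 0.294·0.83561 = 0.24567 mg/L.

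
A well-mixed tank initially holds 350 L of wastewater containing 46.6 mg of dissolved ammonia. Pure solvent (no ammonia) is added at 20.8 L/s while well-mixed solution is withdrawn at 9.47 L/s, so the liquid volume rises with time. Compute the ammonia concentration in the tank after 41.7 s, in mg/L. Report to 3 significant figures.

Let m(t) be the amount of ammonia. Volume: V(t) = V₀ + (Q_in − Q_out) t = 350 + 11.330 t; V(41.7) = 822.46 L.
Species balance (pure solvent in): dm/dt = −Q_out · m/V(t).
dm/m = −Q_out dt/(V₀ + 11.330 t); integrating gives ln(m/m₀) = −(Q_out/(Q_in−Q_out)) ln(V/V₀).
m = m₀ (V₀/V)^(Q_out/(Q_in−Q_out)) = 46.6 × (350/822.46)^(0.83583) = 22.817 mg.
C = m/V = 22.817/822.46 = 0.027742 mg/L.

0.0277 mg/L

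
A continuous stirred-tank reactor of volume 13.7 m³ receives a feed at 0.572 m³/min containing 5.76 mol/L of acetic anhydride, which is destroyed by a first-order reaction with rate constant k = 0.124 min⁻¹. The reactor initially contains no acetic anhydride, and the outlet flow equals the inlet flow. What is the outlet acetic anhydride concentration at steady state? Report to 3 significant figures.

V dC/dt = Q(C_in − C) − k V C.
At steady state: 0 = Q C_in − (Q + kV) C_ss, so C_ss = Q C_in/(Q + kV).
C_ss = 0.572·5.76/(0.572 + 0.124·13.7) = 3.2947/2.2708 = 1.4509 mol/L.

1.45 mol/L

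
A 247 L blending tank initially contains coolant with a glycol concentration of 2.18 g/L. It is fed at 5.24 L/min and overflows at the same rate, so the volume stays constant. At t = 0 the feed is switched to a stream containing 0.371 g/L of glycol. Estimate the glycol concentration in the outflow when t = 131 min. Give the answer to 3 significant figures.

0.483 g/L

Accumulation = in − out for the solute gives V dC/dt = Q(C_in − C).
Rewrite as dC/dt + C/τ = C_in/τ, τ = V/Q = 47.137 min.
C approaches C_in exponentially: C(t) = C_in + (C₀ − C_in) e^(−t/τ).
C(131) = 0.371 + (2.18 − 0.371)·e^(−131/47.137) = 0.371 + (1.8090)·0.062094 = 0.48333 g/L.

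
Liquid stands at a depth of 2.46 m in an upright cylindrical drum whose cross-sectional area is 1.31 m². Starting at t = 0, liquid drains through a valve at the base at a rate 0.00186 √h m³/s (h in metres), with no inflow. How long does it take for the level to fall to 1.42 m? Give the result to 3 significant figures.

531 s

With no inflow, A dh/dt = −0.00186 √h.
This is separable: 2 d(√h)/dt = −0.00186/A, so √h = √h₀ − (0.00186/(2A)) t.
t = 2A(√h₀ − √h)/0.00186 = 2·1.31·(√2.46 − √1.42)/0.00186
  = 2.6200 × (1.5684 − 1.1916) / 0.00186 = 530.76 s.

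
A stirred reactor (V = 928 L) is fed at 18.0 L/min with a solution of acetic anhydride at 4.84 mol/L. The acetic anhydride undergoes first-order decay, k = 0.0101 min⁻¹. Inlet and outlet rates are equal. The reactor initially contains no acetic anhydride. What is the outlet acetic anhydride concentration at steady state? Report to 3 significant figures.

Species balance: V dC/dt = Q C_in − Q C − k V C.
Steady state (dC/dt = 0): C_ss = Q C_in/(Q + kV) = C_in/(1 + kV/Q).
C_ss = 18.0·4.84/(18.0 + 0.0101·928) = 87.120/27.373 = 3.1827 mol/L.

3.18 mol/L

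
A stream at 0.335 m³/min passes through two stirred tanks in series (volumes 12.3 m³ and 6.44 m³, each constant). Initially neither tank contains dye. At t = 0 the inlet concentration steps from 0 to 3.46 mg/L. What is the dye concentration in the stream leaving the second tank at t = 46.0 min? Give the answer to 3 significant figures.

1.73 mg/L

Time constants: τᵢ = Vᵢ/Q for each well-mixed tank.
τ₁ = 12.3/0.335 = 36.716 min; τ₂ = 6.44/0.335 = 19.224 min.
Solving the cascade with C₁(0)=C₂(0)=0 gives C₂(t) = C_in[1 − (τ₁ e^(−t/τ₁) − τ₂ e^(−t/τ₂))/(τ₁ − τ₂)].
At t = 46.0: e^(−t/τ₁) = 0.28569, e^(−t/τ₂) = 0.091368.
C₂ = 3.46·[1 − (36.716·0.28569 − 19.224·0.091368)/(17.493)] = 3.46·0.50075 = 1.7326 mg/L.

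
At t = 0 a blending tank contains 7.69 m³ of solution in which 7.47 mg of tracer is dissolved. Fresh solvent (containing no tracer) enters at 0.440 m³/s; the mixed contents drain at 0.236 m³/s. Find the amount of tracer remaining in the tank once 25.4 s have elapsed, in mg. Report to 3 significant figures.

4.12 mg

Total volume: dV/dt = Q_in − Q_out = 0.20400 m³/s, so V(t) = 7.69 + 0.20400 t and V(25.4) = 12.872 m³.
Solute balance: dm/dt = 0 − Q_out C = −Q_out m/V(t).
dm/m = −Q_out dt/(V₀ + 0.20400 t); integrating gives ln(m/m₀) = −(Q_out/(Q_in−Q_out)) ln(V/V₀).
m = m₀ (V₀/V)^(Q_out/(Q_in−Q_out)) = 7.47 × (7.69/12.872)^(1.1569) = 4.1165 mg.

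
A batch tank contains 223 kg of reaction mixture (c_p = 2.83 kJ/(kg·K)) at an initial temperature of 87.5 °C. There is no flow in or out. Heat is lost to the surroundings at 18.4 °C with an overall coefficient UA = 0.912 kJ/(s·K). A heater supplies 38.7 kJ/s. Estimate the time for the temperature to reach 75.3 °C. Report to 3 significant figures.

M c_p dT/dt = −UA(T − T_amb) + Q̇.
τ = M c_p/UA = 691.98 s; T_ss = T_amb + Q̇/UA = 18.4 + 38.7/0.912 = 60.834 °C.
T(t) = T_ss + (T₀ − T_ss)e^(−t/τ); set T = 75.3:
t = −τ ln[(T − T_ss)/(T₀ − T_ss)] = −691.98 · ln(0.54248) = 423.21 s.

423 s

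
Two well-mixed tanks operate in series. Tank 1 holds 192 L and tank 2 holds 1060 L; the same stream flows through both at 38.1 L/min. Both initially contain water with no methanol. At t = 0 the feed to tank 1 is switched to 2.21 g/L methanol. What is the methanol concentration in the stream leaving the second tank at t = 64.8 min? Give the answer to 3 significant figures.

1.95 g/L

Time constants: τᵢ = Vᵢ/Q for each well-mixed tank.
τ₁ = 192/38.1 = 5.0394 min; τ₂ = 1060/38.1 = 27.822 min.
Solving the cascade with C₁(0)=C₂(0)=0 gives C₂(t) = C_in[1 − (τ₁ e^(−t/τ₁) − τ₂ e^(−t/τ₂))/(τ₁ − τ₂)].
At t = 64.8: e^(−t/τ₁) = 2.6032e-06, e^(−t/τ₂) = 0.097380.
C₂ = 2.21·[1 − (5.0394·2.6032e-06 − 27.822·0.097380)/(-22.782)] = 2.21·0.88108 = 1.9472 g/L.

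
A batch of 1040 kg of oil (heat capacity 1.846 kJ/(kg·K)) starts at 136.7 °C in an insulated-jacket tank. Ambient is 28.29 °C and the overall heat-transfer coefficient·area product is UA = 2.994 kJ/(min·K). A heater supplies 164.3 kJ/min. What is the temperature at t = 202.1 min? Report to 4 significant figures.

122.2 °C

Lumped-capacitance energy balance: M c_p dT/dt = UA(T_amb − T) + Q̇.
dT/dt = (T_ss − T)/τ with T_ss = T_amb + Q̇/UA = 28.29 + 164.3/2.994 = 83.1664 °C, τ = M c_p/UA = 1040·1.846/2.994 = 641.229 min.
T approaches T_ss exponentially: T(t) = T_ss + (T₀ − T_ss) e^(−t/τ).
T(202.1) = 83.1664 + (53.5336)·0.729660 = 122.228 °C.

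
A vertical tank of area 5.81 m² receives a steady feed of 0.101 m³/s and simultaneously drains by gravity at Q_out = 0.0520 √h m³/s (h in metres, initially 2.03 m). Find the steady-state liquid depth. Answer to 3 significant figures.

3.77 m

Level balance: A dh/dt = 0.101 − 0.0520 √h. Setting dh/dt = 0:
Q_in = 0.0520 √h_ss ⇒ √h_ss = 0.101/0.0520 = 1.9423.
h_ss = 1.9423² = 3.7726 m. (Since h₀ = 2.03 m < h_ss, the level will rise toward this value.)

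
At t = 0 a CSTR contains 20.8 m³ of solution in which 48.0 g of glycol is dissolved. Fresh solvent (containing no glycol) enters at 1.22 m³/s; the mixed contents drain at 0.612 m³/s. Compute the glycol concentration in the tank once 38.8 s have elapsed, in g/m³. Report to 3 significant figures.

0.504 g/m³

Let m(t) be the amount of glycol. Volume: V(t) = V₀ + (Q_in − Q_out) t = 20.8 + 0.60800 t; V(38.8) = 44.390 m³.
Species balance (pure solvent in): dm/dt = −Q_out · m/V(t).
dm/m = −Q_out dt/(V₀ + 0.60800 t); integrating gives ln(m/m₀) = −(Q_out/(Q_in−Q_out)) ln(V/V₀).
m = m₀ (V₀/V)^(Q_out/(Q_in−Q_out)) = 48.0 × (20.8/44.390)^(1.0066) = 22.379 g.
C = m/V = 22.379/44.390 = 0.50415 g/m³.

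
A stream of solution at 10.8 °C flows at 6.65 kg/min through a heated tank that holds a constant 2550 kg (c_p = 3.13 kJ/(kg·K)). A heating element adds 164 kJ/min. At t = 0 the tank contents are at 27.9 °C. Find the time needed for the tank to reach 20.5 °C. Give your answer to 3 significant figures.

M c_p dT/dt = ṁ c_p (T_in − T) + Q̇.
τ = M/ṁ = 383.46 min; T_ss = T_in + Q̇/(ṁ c_p) = 18.679 °C.
T(t) = T_ss + (T₀ − T_ss) e^(−t/τ). Set T = 20.5:
e^(−t/τ) = (20.5 − 18.679)/(27.9 − 18.679) = 0.19747
t = −383.46 · ln(0.19747) = 622.03 min.

622 min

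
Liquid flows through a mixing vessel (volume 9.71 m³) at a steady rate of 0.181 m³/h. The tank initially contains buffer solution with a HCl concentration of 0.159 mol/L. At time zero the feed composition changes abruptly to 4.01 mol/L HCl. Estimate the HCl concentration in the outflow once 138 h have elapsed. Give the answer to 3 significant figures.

3.72 mol/L

Species balance on the tank: V dC/dt = Q(C_in − C).
So dC/dt = (C_in − C)/τ with τ = V/Q = 9.71/0.181 = 53.646 h.
Integrating: C(t) = C_in + (C₀ − C_in) e^(−t/τ).
C(138) = 4.01 + (0.159 − 4.01)·e^(−138/53.646) = 4.01 + (-3.8510)·0.076352 = 3.7160 mol/L.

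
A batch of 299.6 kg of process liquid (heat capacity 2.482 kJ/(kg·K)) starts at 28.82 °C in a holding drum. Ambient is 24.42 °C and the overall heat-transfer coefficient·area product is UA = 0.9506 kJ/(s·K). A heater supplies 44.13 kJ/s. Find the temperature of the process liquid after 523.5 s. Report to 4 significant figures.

Lumped-capacitance energy balance: M c_p dT/dt = UA(T_amb − T) + Q̇.
dT/dt = (T_ss − T)/τ with T_ss = T_amb + Q̇/UA = 24.42 + 44.13/0.9506 = 70.8433 °C, τ = M c_p/UA = 299.6·2.482/0.9506 = 782.250 s.
This is linear first-order; T(t) = T_ss + (T₀ − T_ss) e^(−t/τ).
T(523.5) = 70.8433 + (-42.0233)·0.512106 = 49.3229 °C.

49.32 °C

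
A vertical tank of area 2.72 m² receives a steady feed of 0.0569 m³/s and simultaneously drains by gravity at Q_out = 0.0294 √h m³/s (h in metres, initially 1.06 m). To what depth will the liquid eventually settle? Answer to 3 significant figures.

3.75 m

Unsteady balance on liquid volume: A dh/dt = Q_in − 0.0294 √h. At steady state dh/dt = 0:
Q_in = 0.0294 √h_ss ⇒ √h_ss = 0.0569/0.0294 = 1.9354.
h_ss = 1.9354² = 3.7457 m. (Since h₀ = 1.06 m < h_ss, the level will rise toward this value.)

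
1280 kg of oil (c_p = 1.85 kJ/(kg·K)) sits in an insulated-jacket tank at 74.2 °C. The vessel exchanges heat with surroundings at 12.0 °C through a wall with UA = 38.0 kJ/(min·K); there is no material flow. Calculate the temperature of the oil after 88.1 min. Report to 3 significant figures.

M c_p dT/dt = −UA(T − T_amb).
dT/dt = (T_ss − T)/τ with T_ss = T_amb = 12.000 °C, τ = M c_p/UA = 1280·1.85/38.0 = 62.316 min.
T approaches T_ss exponentially: T(t) = T_ss + (T₀ − T_ss) e^(−t/τ).
T(88.1) = 12.000 + (62.200)·0.24323 = 27.129 °C.

27.1 °C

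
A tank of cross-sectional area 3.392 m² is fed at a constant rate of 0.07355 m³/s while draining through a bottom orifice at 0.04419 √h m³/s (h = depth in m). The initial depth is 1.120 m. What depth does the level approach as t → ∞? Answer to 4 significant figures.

2.770 m

Level balance: A dh/dt = 0.07355 − 0.04419 √h. Setting dh/dt = 0:
Q_in = 0.04419 √h_ss ⇒ √h_ss = 0.07355/0.04419 = 1.66440.
h_ss = 1.66440² = 2.77024 m. (Since h₀ = 1.120 m < h_ss, the level will rise toward this value.)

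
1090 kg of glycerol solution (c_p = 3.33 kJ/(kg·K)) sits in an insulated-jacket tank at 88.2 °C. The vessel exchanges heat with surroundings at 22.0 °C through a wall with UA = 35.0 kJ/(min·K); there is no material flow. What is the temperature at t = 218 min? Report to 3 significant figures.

30.1 °C

M c_p dT/dt = −UA(T − T_amb).
dT/dt = (T_ss − T)/τ with T_ss = T_amb = 22.000 °C, τ = M c_p/UA = 1090·3.33/35.0 = 103.71 min.
Solution: T(t) = T_ss + (T₀ − T_ss) e^(−t/τ).
T(218) = 22.000 + (66.200)·0.12220 = 30.090 °C.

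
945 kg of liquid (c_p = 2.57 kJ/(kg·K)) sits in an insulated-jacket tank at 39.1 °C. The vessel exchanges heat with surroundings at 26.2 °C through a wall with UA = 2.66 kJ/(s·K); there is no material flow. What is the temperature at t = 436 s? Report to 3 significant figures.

34.2 °C

M c_p dT/dt = −UA(T − T_amb).
dT/dt = (T_ss − T)/τ with T_ss = T_amb = 26.200 °C, τ = M c_p/UA = 945·2.57/2.66 = 913.03 s.
T approaches T_ss exponentially: T(t) = T_ss + (T₀ − T_ss) e^(−t/τ).
T(436) = 26.200 + (12.900)·0.62031 = 34.202 °C.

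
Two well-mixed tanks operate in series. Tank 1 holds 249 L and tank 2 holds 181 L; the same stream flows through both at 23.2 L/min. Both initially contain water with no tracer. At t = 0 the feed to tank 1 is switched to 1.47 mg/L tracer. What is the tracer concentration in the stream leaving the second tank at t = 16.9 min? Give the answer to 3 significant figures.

0.804 mg/L

Each tank obeys Vᵢ dCᵢ/dt = Q(Cᵢ₋₁ − Cᵢ), so τᵢ = Vᵢ/Q.
τ₁ = 249/23.2 = 10.733 min; τ₂ = 181/23.2 = 7.8017 min.
Tank 1: C₁ = C_in(1 − e^(−t/τ₁)). Tank 2 (τ₁ ≠ τ₂): C₂ = C_in[1 − (τ₁ e^(−t/τ₁) − τ₂ e^(−t/τ₂))/(τ₁ − τ₂)].
At t = 16.9: e^(−t/τ₁) = 0.20709, e^(−t/τ₂) = 0.11461.
C₂ = 1.47·[1 − (10.733·0.20709 − 7.8017·0.11461)/(2.9310)] = 1.47·0.54677 = 0.80376 mg/L.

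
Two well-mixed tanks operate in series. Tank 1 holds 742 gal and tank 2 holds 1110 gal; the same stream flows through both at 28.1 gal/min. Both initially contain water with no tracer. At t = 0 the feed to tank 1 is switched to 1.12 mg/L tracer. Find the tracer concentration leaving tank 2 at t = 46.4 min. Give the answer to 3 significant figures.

0.466 mg/L

Time constants: τᵢ = Vᵢ/Q for each well-mixed tank.
τ₁ = 742/28.1 = 26.406 min; τ₂ = 1110/28.1 = 39.502 min.
Solving the cascade with C₁(0)=C₂(0)=0 gives C₂(t) = C_in[1 − (τ₁ e^(−t/τ₁) − τ₂ e^(−t/τ₂))/(τ₁ − τ₂)].
At t = 46.4: e^(−t/τ₁) = 0.17253, e^(−t/τ₂) = 0.30893.
C₂ = 1.12·[1 − (26.406·0.17253 − 39.502·0.30893)/(-13.096)] = 1.12·0.41603 = 0.46596 mg/L.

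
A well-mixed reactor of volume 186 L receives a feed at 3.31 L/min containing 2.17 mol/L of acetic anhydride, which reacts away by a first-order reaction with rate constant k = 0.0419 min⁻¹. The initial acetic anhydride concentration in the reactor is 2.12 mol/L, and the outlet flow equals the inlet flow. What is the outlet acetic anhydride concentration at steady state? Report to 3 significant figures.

0.647 mol/L

Accumulation = in − out − consumed: V dC/dt = Q C_in − Q C − k V C.
Steady state (dC/dt = 0): C_ss = Q C_in/(Q + kV) = C_in/(1 + kV/Q).
C_ss = 3.31·2.17/(3.31 + 0.0419·186) = 7.1827/11.103 = 0.64689 mol/L.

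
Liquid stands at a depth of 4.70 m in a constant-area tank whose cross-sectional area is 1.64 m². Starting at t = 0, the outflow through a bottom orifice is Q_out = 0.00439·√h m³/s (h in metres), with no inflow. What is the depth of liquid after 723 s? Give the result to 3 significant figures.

1.44 m

Unsteady balance on liquid volume: A dh/dt = −0.00439 √h.
Separate and integrate: 2(√h − √h₀) = −(0.00439/A) t.
√h = √4.70 − 0.00439·723/(2·1.64) = 2.1679 − 0.96767 = 1.2003.
h = 1.2003² = 1.4407 m.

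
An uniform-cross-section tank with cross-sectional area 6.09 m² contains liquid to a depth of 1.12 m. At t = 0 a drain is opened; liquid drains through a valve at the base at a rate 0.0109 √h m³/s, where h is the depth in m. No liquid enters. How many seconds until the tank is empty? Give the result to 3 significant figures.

1180 s

With no inflow, A dh/dt = −0.0109 √h.
Separate and integrate: 2(√h − √h₀) = −(0.0109/A) t.
Tank is empty when √h = 0: t_empty = 2A√h₀/0.0109.
t_empty = 2·6.09·√1.12/0.0109 = 12.180·1.0583/0.0109 = 1182.6 s.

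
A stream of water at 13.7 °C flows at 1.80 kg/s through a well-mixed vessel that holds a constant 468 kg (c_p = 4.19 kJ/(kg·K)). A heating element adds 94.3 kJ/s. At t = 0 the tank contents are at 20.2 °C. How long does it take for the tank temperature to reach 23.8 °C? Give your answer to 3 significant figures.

M c_p dT/dt = ṁ c_p (T_in − T) + Q̇.
τ = M/ṁ = 260.00 s; T_ss = T_in + Q̇/(ṁ c_p) = 26.203 °C.
T(t) = T_ss + (T₀ − T_ss) e^(−t/τ). Set T = 23.8:
e^(−t/τ) = (23.8 − 26.203)/(20.2 − 26.203) = 0.40033
t = −260.00 · ln(0.40033) = 238.02 s.

238 s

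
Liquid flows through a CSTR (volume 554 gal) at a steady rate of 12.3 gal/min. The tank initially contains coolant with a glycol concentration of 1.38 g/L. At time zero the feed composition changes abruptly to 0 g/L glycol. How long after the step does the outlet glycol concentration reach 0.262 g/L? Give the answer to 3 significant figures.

74.8 min

Species balance: V dC/dt = Q(C_in − C) ⇒ τ = V/Q = 45.041 min.
C(t) = C_in + (C₀ − C_in) e^(−t/τ). Set C = 0.262 and solve for t:
e^(−t/τ) = (C − C_in)/(C₀ − C_in) = (0.262 − 0)/(1.38 − 0) = 0.18986
t = −τ ln(…) = 45.041 × 1.6615 = 74.835 min.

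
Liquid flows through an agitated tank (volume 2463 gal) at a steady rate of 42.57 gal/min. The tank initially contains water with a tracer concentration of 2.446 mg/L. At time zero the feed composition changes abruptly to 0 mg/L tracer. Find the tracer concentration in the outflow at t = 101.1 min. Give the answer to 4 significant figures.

0.4262 mg/L

Species balance on the tank: V dC/dt = Q(C_in − C).
Time constant τ = V/Q = 2463/42.57 = 57.8576 min.
Integrating: C(t) = C_in + (C₀ − C_in) e^(−t/τ).
C(101.1) = 0 + (2.446 − 0)·e^(−101.1/57.8576) = 0 + (2.44600)·0.174228 = 0.426161 mg/L.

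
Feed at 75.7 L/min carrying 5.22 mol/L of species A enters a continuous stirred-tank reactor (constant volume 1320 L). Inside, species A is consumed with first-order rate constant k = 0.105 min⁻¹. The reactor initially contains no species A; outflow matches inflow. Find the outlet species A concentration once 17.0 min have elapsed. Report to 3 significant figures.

1.73 mol/L

Accumulation = in − out − consumed: V dC/dt = Q C_in − Q C − k V C.
This is linear with rate a = Q/V + k = 0.16235 min⁻¹.
C_ss = Q C_in/(Q + kV) = 1.8439 mol/L; C(t) = C_ss + (C₀ − C_ss) e^(−a t).
C(17.0) = 1.8439 + (-1.8439)·e^(−0.16235·17.0) = 1.8439 + (-1.8439)·0.063297 = 1.7272 mol/L.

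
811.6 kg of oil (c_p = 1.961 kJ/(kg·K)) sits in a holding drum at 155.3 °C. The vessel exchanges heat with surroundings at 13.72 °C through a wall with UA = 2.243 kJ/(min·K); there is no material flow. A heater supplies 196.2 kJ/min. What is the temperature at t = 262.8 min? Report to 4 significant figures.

138.6 °C

M c_p dT/dt = −UA(T − T_amb) + Q̇.
dT/dt = (T_ss − T)/τ with T_ss = T_amb + Q̇/UA = 13.72 + 196.2/2.243 = 101.192 °C, τ = M c_p/UA = 811.6·1.961/2.243 = 709.562 min.
Integrating: T(t) = T_ss + (T₀ − T_ss) e^(−t/τ).
T(262.8) = 101.192 + (54.1079)·0.690479 = 138.552 °C.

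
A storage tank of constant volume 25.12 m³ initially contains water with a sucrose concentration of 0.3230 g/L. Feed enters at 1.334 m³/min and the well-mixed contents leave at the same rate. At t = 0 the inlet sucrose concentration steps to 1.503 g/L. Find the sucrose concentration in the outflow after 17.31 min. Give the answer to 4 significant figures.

1.032 g/L

Species balance on the tank: V dC/dt = Q(C_in − C).
Time constant τ = V/Q = 25.12/1.334 = 18.8306 min.
Solution: C(t) = C_in + (C₀ − C_in) e^(−t/τ).
C(17.31) = 1.503 + (0.3230 − 1.503)·e^(−17.31/18.8306) = 1.503 + (-1.18000)·0.398818 = 1.03239 g/L.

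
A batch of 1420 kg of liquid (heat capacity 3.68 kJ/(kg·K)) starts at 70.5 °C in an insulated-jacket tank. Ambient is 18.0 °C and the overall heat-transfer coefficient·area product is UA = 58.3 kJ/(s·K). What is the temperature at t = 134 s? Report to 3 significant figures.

29.8 °C

Unsteady energy balance on the tank contents: M c_p dT/dt = −UA(T − T_amb).
dT/dt = (T_ss − T)/τ with T_ss = T_amb = 18.000 °C, τ = M c_p/UA = 1420·3.68/58.3 = 89.633 s.
This is linear first-order; T(t) = T_ss + (T₀ − T_ss) e^(−t/τ).
T(134) = 18.000 + (52.500)·0.22425 = 29.773 °C.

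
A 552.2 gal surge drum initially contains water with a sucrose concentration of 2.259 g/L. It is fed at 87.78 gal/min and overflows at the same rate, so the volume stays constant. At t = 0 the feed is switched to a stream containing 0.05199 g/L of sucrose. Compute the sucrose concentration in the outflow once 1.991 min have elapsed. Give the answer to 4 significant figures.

Mass balance on the solute (V constant): V dC/dt = Q(C_in − C).
So dC/dt = (C_in − C)/τ with τ = V/Q = 552.2/87.78 = 6.29073 min.
This is linear first-order; C(t) = C_in + (C₀ − C_in) e^(−t/τ).
C(1.991) = 0.05199 + (2.259 − 0.05199)·e^(−1.991/6.29073) = 0.05199 + (2.20701)·0.728697 = 1.66023 g/L.

1.660 g/L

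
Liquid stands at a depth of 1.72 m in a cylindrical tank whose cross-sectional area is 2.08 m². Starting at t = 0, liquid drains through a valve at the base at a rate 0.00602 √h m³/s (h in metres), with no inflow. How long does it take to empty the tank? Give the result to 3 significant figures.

906 s

A dh/dt = −Q_out = −0.00602 √h.
This is separable: 2 d(√h)/dt = −0.00602/A, so √h = √h₀ − (0.00602/(2A)) t.
Set h = 0: 2√h₀ = (0.00602/A) t_empty ⇒ t_empty = 2A√h₀/0.00602.
t_empty = 2·2.08·√1.72/0.00602 = 4.1600·1.3115/0.00602 = 906.28 s.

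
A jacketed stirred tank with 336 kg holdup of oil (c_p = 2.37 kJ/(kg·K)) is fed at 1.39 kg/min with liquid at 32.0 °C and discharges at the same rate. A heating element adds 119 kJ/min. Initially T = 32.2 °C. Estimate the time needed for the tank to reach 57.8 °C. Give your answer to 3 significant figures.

301 min

M c_p dT/dt = ṁ c_p (T_in − T) + Q̇.
τ = M/ṁ = 241.73 min; T_ss = T_in + Q̇/(ṁ c_p) = 68.123 °C.
T(t) = T_ss + (T₀ − T_ss) e^(−t/τ). Set T = 57.8:
e^(−t/τ) = (57.8 − 68.123)/(32.2 − 68.123) = 0.28736
t = −241.73 · ln(0.28736) = 301.43 min.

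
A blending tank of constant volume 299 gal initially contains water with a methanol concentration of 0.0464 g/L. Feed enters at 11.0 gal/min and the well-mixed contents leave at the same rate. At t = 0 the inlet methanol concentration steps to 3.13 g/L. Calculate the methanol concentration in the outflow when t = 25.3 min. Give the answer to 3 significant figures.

1.91 g/L

Accumulation = in − out for the solute gives V dC/dt = Q(C_in − C).
Rewrite as dC/dt + C/τ = C_in/τ, τ = V/Q = 27.182 min.
Integrating: C(t) = C_in + (C₀ − C_in) e^(−t/τ).
C(25.3) = 3.13 + (0.0464 − 3.13)·e^(−25.3/27.182) = 3.13 + (-3.0836)·0.39425 = 1.9143 g/L.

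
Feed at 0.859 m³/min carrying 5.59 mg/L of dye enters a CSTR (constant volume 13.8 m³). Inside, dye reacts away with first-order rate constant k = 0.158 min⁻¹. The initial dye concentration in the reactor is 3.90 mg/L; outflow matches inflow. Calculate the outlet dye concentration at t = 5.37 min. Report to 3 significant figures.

2.29 mg/L

V dC/dt = Q(C_in − C) − k V C.
This is linear with rate a = Q/V + k = 0.22025 min⁻¹.
C_ss = Q C_in/(Q + kV) = 1.5799 mg/L; C(t) = C_ss + (C₀ − C_ss) e^(−a t).
C(5.37) = 1.5799 + (2.3201)·e^(−0.22025·5.37) = 1.5799 + (2.3201)·0.30644 = 2.2908 mg/L.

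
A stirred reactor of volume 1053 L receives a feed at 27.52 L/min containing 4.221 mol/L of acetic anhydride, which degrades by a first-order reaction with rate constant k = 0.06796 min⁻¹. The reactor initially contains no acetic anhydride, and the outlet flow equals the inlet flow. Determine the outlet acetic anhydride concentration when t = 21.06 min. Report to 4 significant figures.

1.011 mol/L

V dC/dt = Q(C_in − C) − k V C.
This is linear with rate a = Q/V + k = 0.0940949 min⁻¹.
C_ss = Q C_in/(Q + kV) = 1.17238 mol/L; C(t) = C_ss + (C₀ − C_ss) e^(−a t).
C(21.06) = 1.17238 + (-1.17238)·e^(−0.0940949·21.06) = 1.17238 + (-1.17238)·0.137843 = 1.01078 mol/L.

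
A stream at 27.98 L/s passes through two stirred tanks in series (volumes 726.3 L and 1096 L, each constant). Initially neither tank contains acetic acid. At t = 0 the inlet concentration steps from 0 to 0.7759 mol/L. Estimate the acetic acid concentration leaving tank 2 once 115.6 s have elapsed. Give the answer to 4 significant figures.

0.6734 mol/L

Time constants: τᵢ = Vᵢ/Q for each well-mixed tank.
τ₁ = 726.3/27.98 = 25.9578 s; τ₂ = 1096/27.98 = 39.1708 s.
Solving the cascade with C₁(0)=C₂(0)=0 gives C₂(t) = C_in[1 − (τ₁ e^(−t/τ₁) − τ₂ e^(−t/τ₂))/(τ₁ − τ₂)].
At t = 115.6: e^(−t/τ₁) = 0.0116392, e^(−t/τ₂) = 0.0522782.
C₂ = 0.7759·[1 − (25.9578·0.0116392 − 39.1708·0.0522782)/(-13.2130)] = 0.7759·0.867884 = 0.673391 mol/L.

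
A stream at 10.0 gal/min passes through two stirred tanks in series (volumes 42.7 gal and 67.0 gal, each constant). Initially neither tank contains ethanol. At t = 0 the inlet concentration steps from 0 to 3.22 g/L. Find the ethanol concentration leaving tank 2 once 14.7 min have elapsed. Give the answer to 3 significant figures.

Each tank obeys Vᵢ dCᵢ/dt = Q(Cᵢ₋₁ − Cᵢ), so τᵢ = Vᵢ/Q.
τ₁ = 42.7/10.0 = 4.2700 min; τ₂ = 67.0/10.0 = 6.7000 min.
Tank 1: C₁ = C_in(1 − e^(−t/τ₁)). Tank 2 (τ₁ ≠ τ₂): C₂ = C_in[1 − (τ₁ e^(−t/τ₁) − τ₂ e^(−t/τ₂))/(τ₁ − τ₂)].
At t = 14.7: e^(−t/τ₁) = 0.031981, e^(−t/τ₂) = 0.11147.
C₂ = 3.22·[1 − (4.2700·0.031981 − 6.7000·0.11147)/(-2.4300)] = 3.22·0.74886 = 2.4113 g/L.

2.41 g/L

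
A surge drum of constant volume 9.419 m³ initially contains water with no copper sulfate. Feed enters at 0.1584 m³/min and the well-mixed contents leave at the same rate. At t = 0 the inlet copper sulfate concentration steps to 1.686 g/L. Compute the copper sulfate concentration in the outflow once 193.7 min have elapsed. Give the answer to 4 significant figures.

1.621 g/L

Species balance on the tank: V dC/dt = Q(C_in − C).
So dC/dt = (C_in − C)/τ with τ = V/Q = 9.419/0.1584 = 59.4634 min.
Integrating: C(t) = C_in + (C₀ − C_in) e^(−t/τ).
C(193.7) = 1.686 + (0 − 1.686)·e^(−193.7/59.4634) = 1.686 + (-1.68600)·0.0384858 = 1.62111 g/L.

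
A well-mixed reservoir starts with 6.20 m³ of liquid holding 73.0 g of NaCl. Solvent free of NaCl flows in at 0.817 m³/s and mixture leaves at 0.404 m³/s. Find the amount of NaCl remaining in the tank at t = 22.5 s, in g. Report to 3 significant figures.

29.8 g

Let m(t) be the amount of NaCl. Volume: V(t) = V₀ + (Q_in − Q_out) t = 6.20 + 0.41300 t; V(22.5) = 15.492 m³.
No NaCl enters, so dm/dt = −Q_out · (m/V).
dm/m = −Q_out dt/(V₀ + 0.41300 t); integrating gives ln(m/m₀) = −(Q_out/(Q_in−Q_out)) ln(V/V₀).
m = m₀ (V₀/V)^(Q_out/(Q_in−Q_out)) = 73.0 × (6.20/15.492)^(0.97821) = 29.803 g.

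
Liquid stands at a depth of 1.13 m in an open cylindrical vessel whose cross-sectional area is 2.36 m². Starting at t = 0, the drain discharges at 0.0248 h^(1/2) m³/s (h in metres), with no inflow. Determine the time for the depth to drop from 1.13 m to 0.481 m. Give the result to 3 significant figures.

70.3 s

With no inflow, A dh/dt = −0.0248 √h.
∫ h^(−1/2) dh = −(0.0248/A) ∫ dt, giving 2√h = 2√h₀ − (0.0248/A) t.
t = 2A(√h₀ − √h)/0.0248 = 2·2.36·(√1.13 − √0.481)/0.0248
  = 4.7200 × (1.0630 − 0.69354) / 0.0248 = 70.319 s.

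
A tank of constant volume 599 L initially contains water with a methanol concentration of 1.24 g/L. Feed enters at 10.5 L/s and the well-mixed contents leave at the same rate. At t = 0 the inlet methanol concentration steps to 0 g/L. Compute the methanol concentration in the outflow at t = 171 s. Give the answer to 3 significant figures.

Species balance on the tank: V dC/dt = Q(C_in − C).
Time constant τ = V/Q = 599/10.5 = 57.048 s.
This is linear first-order; C(t) = C_in + (C₀ − C_in) e^(−t/τ).
C(171) = 0 + (1.24 − 0)·e^(−171/57.048) = 0 + (1.2400)·0.049912 = 0.061891 g/L.

0.0619 g/L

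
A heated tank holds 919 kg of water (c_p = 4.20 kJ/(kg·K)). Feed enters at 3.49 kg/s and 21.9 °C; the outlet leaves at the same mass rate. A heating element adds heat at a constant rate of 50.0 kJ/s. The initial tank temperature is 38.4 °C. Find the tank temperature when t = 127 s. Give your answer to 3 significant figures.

Unsteady energy balance on the tank contents: M c_p dT/dt = ṁ c_p (T_in − T) + 50.0.
τ = M/ṁ = 263.32 s; T_ss = T_in + Q̇/(ṁ c_p) = 21.9 + 50.0/(3.49·4.20) = 25.311 °C.
T approaches T_ss exponentially: T(t) = T_ss + (T₀ − T_ss) e^(−t/τ).
T(127) = 25.311 + (13.089)·e^(−127/263.32) = 25.311 + (13.089)·0.61736 = 33.392 °C.

33.4 °C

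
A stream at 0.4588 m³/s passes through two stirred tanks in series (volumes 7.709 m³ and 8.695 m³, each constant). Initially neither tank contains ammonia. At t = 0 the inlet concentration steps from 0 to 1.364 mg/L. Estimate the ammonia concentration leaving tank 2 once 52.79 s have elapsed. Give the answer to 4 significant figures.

1.083 mg/L

Time constants: τᵢ = Vᵢ/Q for each well-mixed tank.
τ₁ = 7.709/0.4588 = 16.8025 s; τ₂ = 8.695/0.4588 = 18.9516 s.
Tank 1: C₁ = C_in(1 − e^(−t/τ₁)). Tank 2 (τ₁ ≠ τ₂): C₂ = C_in[1 − (τ₁ e^(−t/τ₁) − τ₂ e^(−t/τ₂))/(τ₁ − τ₂)].
At t = 52.79: e^(−t/τ₁) = 0.0432054, e^(−t/τ₂) = 0.0616973.
C₂ = 1.364·[1 − (16.8025·0.0432054 − 18.9516·0.0616973)/(-2.14908)] = 1.364·0.793725 = 1.08264 mg/L.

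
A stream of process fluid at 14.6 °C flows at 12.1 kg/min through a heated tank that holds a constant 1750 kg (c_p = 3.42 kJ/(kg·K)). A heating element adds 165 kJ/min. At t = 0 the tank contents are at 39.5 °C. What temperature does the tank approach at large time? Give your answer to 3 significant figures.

M c_p dT/dt = ṁ c_p (T_in − T) + Q̇.
At steady state dT/dt = 0 ⇒ T_ss = T_in + Q̇/(ṁ c_p) = 14.6 + 165/(12.1·3.42) = 18.587 °C.

18.6 °C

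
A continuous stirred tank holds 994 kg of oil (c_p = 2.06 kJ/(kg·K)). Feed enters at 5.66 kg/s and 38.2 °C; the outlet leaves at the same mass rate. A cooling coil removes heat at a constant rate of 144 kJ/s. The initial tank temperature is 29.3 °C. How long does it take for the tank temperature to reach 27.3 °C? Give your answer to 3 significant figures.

152 s

M c_p dT/dt = ṁ c_p (T_in − T) − Q̇.
τ = M/ṁ = 175.62 s; T_ss = T_in − Q̇/(ṁ c_p) = 25.850 °C.
T(t) = T_ss + (T₀ − T_ss) e^(−t/τ). Set T = 27.3:
e^(−t/τ) = (27.3 − 25.850)/(29.3 − 25.850) = 0.42035
t = −175.62 · ln(0.42035) = 152.20 s.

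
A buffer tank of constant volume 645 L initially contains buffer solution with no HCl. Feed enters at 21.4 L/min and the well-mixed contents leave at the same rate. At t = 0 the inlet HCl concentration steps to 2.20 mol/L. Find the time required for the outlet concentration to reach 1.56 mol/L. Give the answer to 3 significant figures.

37.2 min

Species balance: V dC/dt = Q(C_in − C) ⇒ τ = V/Q = 30.140 min.
C(t) = C_in + (C₀ − C_in) e^(−t/τ). Set C = 1.56 and solve for t:
e^(−t/τ) = (C − C_in)/(C₀ − C_in) = (1.56 − 2.20)/(0 − 2.20) = 0.29091
t = −τ ln(…) = 30.140 × 1.2347 = 37.215 min.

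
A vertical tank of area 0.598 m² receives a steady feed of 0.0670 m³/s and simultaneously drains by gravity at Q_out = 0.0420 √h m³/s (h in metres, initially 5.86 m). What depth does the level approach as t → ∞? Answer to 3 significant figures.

2.54 m

Level balance: A dh/dt = 0.0670 − 0.0420 √h. Setting dh/dt = 0:
Q_in = 0.0420 √h_ss ⇒ √h_ss = 0.0670/0.0420 = 1.5952.
h_ss = 1.5952² = 2.5448 m. (Since h₀ = 5.86 m > h_ss, the level will fall toward this value.)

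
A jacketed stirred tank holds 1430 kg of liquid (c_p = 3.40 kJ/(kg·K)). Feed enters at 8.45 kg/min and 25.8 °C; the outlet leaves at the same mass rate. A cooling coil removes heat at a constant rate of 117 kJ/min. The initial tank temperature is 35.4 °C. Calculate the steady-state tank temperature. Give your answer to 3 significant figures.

21.7 °C

First-law balance (no shaft work): M c_p dT/dt = ṁ c_p (T_in − T) − 117.
At steady state dT/dt = 0 ⇒ T_ss = T_in − Q̇/(ṁ c_p) = 25.8 − 117/(8.45·3.40) = 21.728 °C.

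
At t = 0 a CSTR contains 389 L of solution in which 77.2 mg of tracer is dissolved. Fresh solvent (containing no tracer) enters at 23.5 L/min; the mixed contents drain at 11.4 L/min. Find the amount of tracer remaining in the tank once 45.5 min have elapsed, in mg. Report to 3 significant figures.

33.6 mg

Let m(t) be the amount of tracer. Volume: V(t) = V₀ + (Q_in − Q_out) t = 389 + 12.100 t; V(45.5) = 939.55 L.
No tracer enters, so dm/dt = −Q_out · (m/V).
Separate: dm/m = −Q_out dt/V(t) ⇒ ln(m/m₀) = −(Q_out/(Q_in−Q_out)) ln(V/V₀).
m = m₀ (V₀/V)^(Q_out/(Q_in−Q_out)) = 77.2 × (389/939.55)^(0.94215) = 33.636 mg.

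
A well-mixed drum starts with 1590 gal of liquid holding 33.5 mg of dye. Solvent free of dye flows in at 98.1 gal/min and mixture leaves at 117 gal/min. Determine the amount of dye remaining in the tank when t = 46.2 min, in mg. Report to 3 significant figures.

0.242 mg

Let m(t) be the amount of dye. Volume: V(t) = V₀ + (Q_in − Q_out) t = 1590 − 18.900 t; V(46.2) = 716.82 gal.
No dye enters, so dm/dt = −Q_out · (m/V).
dm/m = −Q_out dt/(V₀ − 18.900 t); integrating gives ln(m/m₀) = −(Q_out/(Q_in−Q_out)) ln(V/V₀).
m = m₀ (V₀/V)^(Q_out/(Q_in−Q_out)) = 33.5 × (1590/716.82)^(-6.1905) = 0.24167 mg.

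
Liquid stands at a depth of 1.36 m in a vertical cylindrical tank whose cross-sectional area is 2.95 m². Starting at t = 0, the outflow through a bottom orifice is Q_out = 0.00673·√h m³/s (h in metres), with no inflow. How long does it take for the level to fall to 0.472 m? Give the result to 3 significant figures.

A dh/dt = −Q_out = −0.00673 √h.
∫ h^(−1/2) dh = −(0.00673/A) ∫ dt, giving 2√h = 2√h₀ − (0.00673/A) t.
t = 2A(√h₀ − √h)/0.00673 = 2·2.95·(√1.36 − √0.472)/0.00673
  = 5.9000 × (1.1662 − 0.68702) / 0.00673 = 420.07 s.

420 s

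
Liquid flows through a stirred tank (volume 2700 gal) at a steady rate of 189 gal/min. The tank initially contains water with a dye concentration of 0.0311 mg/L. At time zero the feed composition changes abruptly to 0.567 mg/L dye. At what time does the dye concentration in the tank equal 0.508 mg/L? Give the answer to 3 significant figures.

31.5 min

Species balance: V dC/dt = Q(C_in − C) ⇒ τ = V/Q = 14.286 min.
C(t) = C_in + (C₀ − C_in) e^(−t/τ). Set C = 0.508 and solve for t:
e^(−t/τ) = (C − C_in)/(C₀ − C_in) = (0.508 − 0.567)/(0.0311 − 0.567) = 0.11010
t = −τ ln(…) = 14.286 × 2.2064 = 31.520 min.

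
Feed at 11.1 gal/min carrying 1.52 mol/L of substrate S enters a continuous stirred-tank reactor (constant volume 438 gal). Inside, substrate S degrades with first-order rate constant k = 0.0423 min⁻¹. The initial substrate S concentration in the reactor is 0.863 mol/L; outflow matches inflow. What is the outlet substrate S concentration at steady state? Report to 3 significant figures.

Accumulation = in − out − consumed: V dC/dt = Q C_in − Q C − k V C.
Steady state (dC/dt = 0): C_ss = Q C_in/(Q + kV) = C_in/(1 + kV/Q).
C_ss = 11.1·1.52/(11.1 + 0.0423·438) = 16.872/29.627 = 0.56947 mol/L.

0.569 mol/L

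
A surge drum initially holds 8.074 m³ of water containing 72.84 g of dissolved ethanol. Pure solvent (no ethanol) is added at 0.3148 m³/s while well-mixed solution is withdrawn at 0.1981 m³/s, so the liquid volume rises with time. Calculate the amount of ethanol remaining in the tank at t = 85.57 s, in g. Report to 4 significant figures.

18.57 g

Let m(t) be the amount of ethanol. Volume: V(t) = V₀ + (Q_in − Q_out) t = 8.074 + 0.116700 t; V(85.57) = 18.0600 m³.
No ethanol enters, so dm/dt = −Q_out · (m/V).
dm/m = −Q_out dt/(V₀ + 0.116700 t); integrating gives ln(m/m₀) = −(Q_out/(Q_in−Q_out)) ln(V/V₀).
m = m₀ (V₀/V)^(Q_out/(Q_in−Q_out)) = 72.84 × (8.074/18.0600)^(1.69751) = 18.5724 g.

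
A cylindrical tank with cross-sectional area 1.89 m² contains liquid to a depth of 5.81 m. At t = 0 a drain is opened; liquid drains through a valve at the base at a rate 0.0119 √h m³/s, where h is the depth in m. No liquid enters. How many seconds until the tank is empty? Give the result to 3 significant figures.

Accumulation of liquid (constant cross-section A): A dh/dt = −0.0119 √h.
∫ h^(−1/2) dh = −(0.0119/A) ∫ dt, giving 2√h = 2√h₀ − (0.0119/A) t.
Tank is empty when √h = 0: t_empty = 2A√h₀/0.0119.
t_empty = 2·1.89·√5.81/0.0119 = 3.7800·2.4104/0.0119 = 765.65 s.

766 s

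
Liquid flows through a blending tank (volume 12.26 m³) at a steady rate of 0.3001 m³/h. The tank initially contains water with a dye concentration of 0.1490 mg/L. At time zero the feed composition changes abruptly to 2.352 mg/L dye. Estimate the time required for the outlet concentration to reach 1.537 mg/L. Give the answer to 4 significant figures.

Mass balance on the solute (V constant): V dC/dt = Q(C_in − C), so τ = V/Q = 40.8530 h.
C(t) = C_in + (C₀ − C_in) e^(−t/τ). Set C = 1.537 and solve for t:
e^(−t/τ) = (C − C_in)/(C₀ − C_in) = (1.537 − 2.352)/(0.1490 − 2.352) = 0.369950
t = −τ ln(…) = 40.8530 × 0.994387 = 40.6238 h.

40.62 h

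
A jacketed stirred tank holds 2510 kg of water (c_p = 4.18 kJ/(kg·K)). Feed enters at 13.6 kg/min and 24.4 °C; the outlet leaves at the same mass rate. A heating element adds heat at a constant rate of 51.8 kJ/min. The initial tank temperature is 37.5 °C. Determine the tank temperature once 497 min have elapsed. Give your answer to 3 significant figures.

M c_p dT/dt = ṁ c_p (T_in − T) + Q̇.
τ = M/ṁ = 184.56 min; T_ss = T_in + Q̇/(ṁ c_p) = 24.4 + 51.8/(13.6·4.18) = 25.311 °C.
T approaches T_ss exponentially: T(t) = T_ss + (T₀ − T_ss) e^(−t/τ).
T(497) = 25.311 + (12.189)·e^(−497/184.56) = 25.311 + (12.189)·0.067684 = 26.136 °C.

26.1 °C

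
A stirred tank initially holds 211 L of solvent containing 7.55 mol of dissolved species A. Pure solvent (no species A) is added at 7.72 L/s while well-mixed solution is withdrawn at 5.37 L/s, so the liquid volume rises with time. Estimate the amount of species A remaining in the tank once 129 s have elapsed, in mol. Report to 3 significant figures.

0.986 mol

Let m(t) be the amount of species A. Volume: V(t) = V₀ + (Q_in − Q_out) t = 211 + 2.3500 t; V(129) = 514.15 L.
No species A enters, so dm/dt = −Q_out · (m/V).
Separate: dm/m = −Q_out dt/V(t) ⇒ ln(m/m₀) = −(Q_out/(Q_in−Q_out)) ln(V/V₀).
m = m₀ (V₀/V)^(Q_out/(Q_in−Q_out)) = 7.55 × (211/514.15)^(2.2851) = 0.98640 mol.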